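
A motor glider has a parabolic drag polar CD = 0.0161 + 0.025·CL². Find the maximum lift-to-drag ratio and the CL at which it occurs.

(L/D)max = 24.9, at CL = 0.802

For CD = CD0 + K·CL², (L/D)max occurs at CL* = √(CD0/K) and equals 1/(2√(K·CD0)).
(L/D)max = 1/(2√(0.025 × 0.0161)) = 1/(2 × 0.02006) = 24.9
CL* = √(0.0161/0.025) = 0.802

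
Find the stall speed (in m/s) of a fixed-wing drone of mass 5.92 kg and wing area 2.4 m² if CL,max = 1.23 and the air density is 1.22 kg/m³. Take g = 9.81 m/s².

Stall occurs when L = W at CL,max. W = mg = 5.92 × 9.81 = 58.08 N.
V_stall = √(2W/(ρ·S·CL,max)) = √(2 × 58.08 / (1.22 × 2.4 × 1.23))
V_stall = √32.25 = 5.68 m/s

V_stall = 5.68 m/s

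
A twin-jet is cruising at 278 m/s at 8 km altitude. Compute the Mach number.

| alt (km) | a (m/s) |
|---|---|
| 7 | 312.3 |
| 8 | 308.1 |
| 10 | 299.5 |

At 8 km, from the table: a = 308.1 m/s.
M = v/a = 278 / 308.1 = 0.902

M = 0.902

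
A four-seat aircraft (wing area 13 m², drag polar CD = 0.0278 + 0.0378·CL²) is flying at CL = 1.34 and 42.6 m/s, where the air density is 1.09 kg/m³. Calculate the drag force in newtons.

D = 1230 N

CD = 0.0278 + 0.0378 × 1.34² = 0.09567
D = ½ρv²S·CD = ½ × 1.09 × 42.6² × 13 × 0.09567 = 1230 N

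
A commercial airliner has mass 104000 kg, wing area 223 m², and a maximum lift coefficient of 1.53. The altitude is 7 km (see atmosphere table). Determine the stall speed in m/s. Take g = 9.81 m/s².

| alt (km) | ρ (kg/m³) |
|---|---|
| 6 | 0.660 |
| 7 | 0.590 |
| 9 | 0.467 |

At 7 km, from the table: ρ = 0.590 kg/m³.
Weight W = mg = 104000 × 9.81 = 1.02×10^6 N.
V_stall = √(2W/(ρ·S·CL,max)) = √(2 × 1.02×10^6 / (0.59 × 223 × 1.53))
V_stall = √10140 = 101 m/s

V_stall = 101 m/s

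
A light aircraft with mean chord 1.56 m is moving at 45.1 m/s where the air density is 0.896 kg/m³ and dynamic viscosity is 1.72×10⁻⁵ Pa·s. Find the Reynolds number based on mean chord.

Re = 3.67×10^6

Re = ρ·v·c/μ = 0.896 × 45.1 × 1.56 / (1.72×10⁻⁵) = 3.67×10^6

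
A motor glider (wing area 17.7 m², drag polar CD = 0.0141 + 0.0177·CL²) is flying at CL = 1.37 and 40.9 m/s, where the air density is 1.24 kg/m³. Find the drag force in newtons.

CD = 0.0141 + 0.0177 × 1.37² = 0.04732
D = ½ρv²S·CD = ½ × 1.24 × 40.9² × 17.7 × 0.04732 = 869 N

D = 869 N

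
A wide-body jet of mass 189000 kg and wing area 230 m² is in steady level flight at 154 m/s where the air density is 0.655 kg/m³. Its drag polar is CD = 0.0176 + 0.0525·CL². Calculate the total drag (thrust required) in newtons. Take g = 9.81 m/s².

In steady level flight, lift balances weight: W = mg = 189000 × 9.81 = 1.8541×10^6 N.
Dynamic pressure q = 0.5 × 0.655 × 154² = 7767 Pa.
CL = W/(q·S) = 1.8541×10^6 / (7767 × 230) = 1.038.
CD = 0.0176 + 0.0525 × 1.038² = 0.07415.
D = q·S·CD = 7767 × 230 × 0.07415 = 1.325×10^5 N

D = 1.32×10^5 N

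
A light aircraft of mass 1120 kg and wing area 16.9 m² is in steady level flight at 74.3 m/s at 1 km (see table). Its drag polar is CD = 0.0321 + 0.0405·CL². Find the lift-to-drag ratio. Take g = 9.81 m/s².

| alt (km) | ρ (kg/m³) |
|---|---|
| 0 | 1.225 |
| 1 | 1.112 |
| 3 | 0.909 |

L/D = 6.24

At 1 km, from the table: ρ = 1.112 kg/m³.
In steady level flight, lift balances weight: W = mg = 1120 × 9.81 = 10987 N.
Dynamic pressure q = 0.5 × 1.112 × 74.3² = 3069 Pa.
CL = W/(q·S) = 10987 / (3069 × 16.9) = 0.2118.
CD = 0.0321 + 0.0405 × 0.2118² = 0.03392.
L/D = CL/CD = 0.2118 / 0.03392 = 6.24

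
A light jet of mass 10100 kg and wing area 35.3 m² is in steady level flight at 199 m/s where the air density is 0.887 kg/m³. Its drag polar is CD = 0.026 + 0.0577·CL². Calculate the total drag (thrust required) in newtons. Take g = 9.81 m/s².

Level flight ⇒ L = W = m·g = 10100 × 9.81 = 99081 N.
Dynamic pressure q = 0.5 × 0.887 × 199² = 17560 Pa.
Required CL = L/(qS) = 99081/(17560·35.3) = 0.1598.
CD = 0.026 + 0.0577 × 0.1598² = 0.02747.
D = q·S·CD = 17560 × 35.3 × 0.02747 = 17030 N

D = 17000 N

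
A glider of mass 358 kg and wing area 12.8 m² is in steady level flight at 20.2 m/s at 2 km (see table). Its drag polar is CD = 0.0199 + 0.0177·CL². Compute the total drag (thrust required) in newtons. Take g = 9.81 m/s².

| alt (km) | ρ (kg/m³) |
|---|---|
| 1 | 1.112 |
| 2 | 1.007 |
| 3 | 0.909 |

At 2 km, from the table: ρ = 1.007 kg/m³.
Level flight ⇒ L = W = m·g = 358 × 9.81 = 3512 N.
Dynamic pressure q = 0.5 × 1.007 × 20.2² = 205.4 Pa.
Required CL = L/(qS) = 3512/(205.4·12.8) = 1.335.
CD = 0.0199 + 0.0177 × 1.335² = 0.05147.
D = q·S·CD = 205.4 × 12.8 × 0.05147 = 135.3 N

D = 135 N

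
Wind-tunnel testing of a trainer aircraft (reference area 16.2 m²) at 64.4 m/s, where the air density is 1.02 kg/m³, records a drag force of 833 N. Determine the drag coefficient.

CD = 0.0243

From D = ½ρv²S·CD, rearranging gives CD = 2D/(ρv²S).
CD = 2 × 833 / (1.02 × 64.4² × 16.2) = 0.0243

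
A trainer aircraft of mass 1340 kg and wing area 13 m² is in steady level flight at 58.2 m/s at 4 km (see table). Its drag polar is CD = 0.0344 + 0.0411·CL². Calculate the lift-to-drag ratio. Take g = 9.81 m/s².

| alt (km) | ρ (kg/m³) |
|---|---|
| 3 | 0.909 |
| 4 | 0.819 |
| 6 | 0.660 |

At 4 km, from the table: ρ = 0.819 kg/m³.
Level flight ⇒ L = W = m·g = 1340 × 9.81 = 13145 N.
q = ½ρv² = ½ × 0.819 × 58.2² = 1387 Pa.
CL = 2W/(ρv²S) = 2×13145/(0.819×58.2²×13) = 0.729.
CD = 0.0344 + 0.0411 × 0.729² = 0.05624.
L/D = CL/CD = 0.729 / 0.05624 = 13

L/D = 13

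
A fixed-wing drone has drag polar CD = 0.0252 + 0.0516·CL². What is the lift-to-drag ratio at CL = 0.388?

CD = 0.0252 + 0.0516 × 0.388² = 0.03297
L/D = CL/CD = 0.388 / 0.03297 = 11.8

L/D = 11.8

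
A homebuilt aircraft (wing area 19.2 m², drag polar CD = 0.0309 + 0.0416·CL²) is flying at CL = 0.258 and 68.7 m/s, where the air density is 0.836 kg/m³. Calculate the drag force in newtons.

CD = 0.0309 + 0.0416 × 0.258² = 0.03367
D = ½ρv²S·CD = ½ × 0.836 × 68.7² × 19.2 × 0.03367 = 1280 N

D = 1280 N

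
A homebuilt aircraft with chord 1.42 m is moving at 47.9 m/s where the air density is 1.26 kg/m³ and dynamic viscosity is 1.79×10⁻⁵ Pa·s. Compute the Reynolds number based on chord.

Re = 4.79×10^6

Re = ρ·v·c/μ = 1.26 × 47.9 × 1.42 / (1.79×10⁻⁵) = 4.79×10^6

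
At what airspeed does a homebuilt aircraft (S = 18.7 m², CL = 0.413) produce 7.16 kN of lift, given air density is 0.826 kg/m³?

L = ½ρv²S·CL ⇒ v = √(2L/(ρ·S·CL))
v = √(2 × 7160 / (0.826 × 18.7 × 0.413)) = √2245 = 47.4 m/s

v = 47.4 m/s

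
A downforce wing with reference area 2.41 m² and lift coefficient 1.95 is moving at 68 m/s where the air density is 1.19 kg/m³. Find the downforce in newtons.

L = ½ρv²S·CL = ½ × 1.19 × 68² × 2.41 × 1.95 = 12900 N ≈ 12.9 kN

L = 12900 N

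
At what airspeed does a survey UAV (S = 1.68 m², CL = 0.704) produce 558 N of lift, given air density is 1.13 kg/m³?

L = ½ρv²S·CL ⇒ v = √(2L/(ρ·S·CL))
v = √(2 × 558 / (1.13 × 1.68 × 0.704)) = √835 = 28.9 m/s

v = 28.9 m/s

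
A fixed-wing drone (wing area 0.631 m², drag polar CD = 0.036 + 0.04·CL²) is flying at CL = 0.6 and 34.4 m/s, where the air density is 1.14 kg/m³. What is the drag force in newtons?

D = 21.5 N

CD = 0.036 + 0.04 × 0.6² = 0.0504
D = ½ρv²S·CD = ½ × 1.14 × 34.4² × 0.631 × 0.0504 = 21.5 N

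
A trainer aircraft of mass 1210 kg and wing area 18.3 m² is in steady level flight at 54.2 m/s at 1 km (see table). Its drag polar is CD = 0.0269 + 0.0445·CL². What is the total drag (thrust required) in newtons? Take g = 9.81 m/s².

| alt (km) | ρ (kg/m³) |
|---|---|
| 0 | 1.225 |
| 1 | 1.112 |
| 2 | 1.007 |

At 1 km, from the table: ρ = 1.112 kg/m³.
Level flight ⇒ L = W = m·g = 1210 × 9.81 = 11870 N.
Dynamic pressure q = 0.5 × 1.112 × 54.2² = 1633 Pa.
CL = 2W/(ρv²S) = 2×11870/(1.112×54.2²×18.3) = 0.3971.
CD = 0.0269 + 0.0445 × 0.3971² = 0.03392.
D = q·S·CD = 1633 × 18.3 × 0.03392 = 1014 N

D = 1010 N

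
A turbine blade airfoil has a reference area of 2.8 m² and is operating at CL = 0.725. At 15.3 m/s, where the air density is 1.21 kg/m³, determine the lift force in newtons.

L = 287 N

L = ½ρv²S·CL = ½ × 1.21 × 15.3² × 2.8 × 0.725 = 287 N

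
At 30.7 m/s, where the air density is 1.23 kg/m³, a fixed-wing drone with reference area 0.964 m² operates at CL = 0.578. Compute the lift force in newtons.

Dynamic pressure q = ½ρv² = ½ × 1.23 × 30.7² = 579.6 Pa.
L = q·S·CL = 579.6 × 0.964 × 0.578 = 323 N

L = 323 N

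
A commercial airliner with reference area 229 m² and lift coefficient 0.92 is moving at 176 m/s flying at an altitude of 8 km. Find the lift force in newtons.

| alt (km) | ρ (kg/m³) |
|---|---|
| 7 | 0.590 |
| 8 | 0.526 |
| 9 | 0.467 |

At 8 km, from the table: ρ = 0.526 kg/m³.
L = ½ρv²S·CL = ½ × 0.526 × 176² × 229 × 0.92 = 1.72×10^6 N ≈ 1720 kN

L = 1.72×10^6 N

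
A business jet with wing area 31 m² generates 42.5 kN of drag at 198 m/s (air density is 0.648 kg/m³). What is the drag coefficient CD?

CD = 0.108

From D = ½ρv²S·CD, rearranging gives CD = 2D/(ρv²S).
CD = 2 × 42500 / (0.648 × 198² × 31) = 0.108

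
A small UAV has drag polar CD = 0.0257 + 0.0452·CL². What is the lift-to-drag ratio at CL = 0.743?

CD = 0.0257 + 0.0452 × 0.743² = 0.05065
L/D = CL/CD = 0.743 / 0.05065 = 14.7

L/D = 14.7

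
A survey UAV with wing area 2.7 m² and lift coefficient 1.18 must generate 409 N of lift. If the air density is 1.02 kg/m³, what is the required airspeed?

v = 15.9 m/s

L = ½ρv²S·CL ⇒ v = √(2L/(ρ·S·CL))
v = √(2 × 409 / (1.02 × 2.7 × 1.18)) = √251.7 = 15.9 m/s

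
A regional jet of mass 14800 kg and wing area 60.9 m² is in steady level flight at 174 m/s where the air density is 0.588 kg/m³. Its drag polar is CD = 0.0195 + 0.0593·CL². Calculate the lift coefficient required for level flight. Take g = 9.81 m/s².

CL = 0.268

Weight W = mg = 14800 × 9.81 = 1.4519×10^5 N; in level flight L = W.
Dynamic pressure q = 0.5 × 0.588 × 174² = 8901 Pa.
Required CL = L/(qS) = 1.4519×10^5/(8901·60.9) = 0.2678.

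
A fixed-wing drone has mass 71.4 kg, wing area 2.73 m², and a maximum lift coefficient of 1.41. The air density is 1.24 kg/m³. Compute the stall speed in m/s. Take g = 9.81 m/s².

V_stall = 17.1 m/s

Weight W = mg = 71.4 × 9.81 = 700.4 N.
From L = ½ρV²S·CL,max = W: V_stall = √(2W/(ρSCL,max)) = √(2·700.4/(1.24·2.73·1.41))
V_stall = √293.5 = 17.1 m/s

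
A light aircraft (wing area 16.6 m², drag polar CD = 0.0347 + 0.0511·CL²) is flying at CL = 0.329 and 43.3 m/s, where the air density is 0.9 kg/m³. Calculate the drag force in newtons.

CD = 0.0347 + 0.0511 × 0.329² = 0.04023
D = ½ρv²S·CD = ½ × 0.9 × 43.3² × 16.6 × 0.04023 = 563 N

D = 563 N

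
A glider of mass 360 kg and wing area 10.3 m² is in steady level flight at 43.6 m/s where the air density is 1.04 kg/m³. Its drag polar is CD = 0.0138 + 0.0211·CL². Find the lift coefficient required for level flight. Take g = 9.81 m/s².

Level flight ⇒ L = W = m·g = 360 × 9.81 = 3531.6 N.
Dynamic pressure q = 0.5 × 1.04 × 43.6² = 988.5 Pa.
Required CL = L/(qS) = 3531.6/(988.5·10.3) = 0.3469.

CL = 0.347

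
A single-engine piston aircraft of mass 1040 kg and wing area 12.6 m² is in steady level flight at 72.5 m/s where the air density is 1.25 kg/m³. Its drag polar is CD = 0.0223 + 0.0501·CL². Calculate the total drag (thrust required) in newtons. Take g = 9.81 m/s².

In steady level flight, lift balances weight: W = mg = 1040 × 9.81 = 10202 N.
q = ½ρv² = ½ × 1.25 × 72.5² = 3285 Pa.
CL = W/(q·S) = 10202 / (3285 × 12.6) = 0.2465.
CD = 0.0223 + 0.0501 × 0.2465² = 0.02534.
D = q·S·CD = 3285 × 12.6 × 0.02534 = 1049 N

D = 1050 N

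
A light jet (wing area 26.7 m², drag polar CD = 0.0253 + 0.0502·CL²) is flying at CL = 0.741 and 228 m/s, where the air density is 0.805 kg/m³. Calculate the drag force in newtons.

D = 29500 N

CD = 0.0253 + 0.0502 × 0.741² = 0.05286
D = ½ρv²S·CD = ½ × 0.805 × 228² × 26.7 × 0.05286 = 29500 N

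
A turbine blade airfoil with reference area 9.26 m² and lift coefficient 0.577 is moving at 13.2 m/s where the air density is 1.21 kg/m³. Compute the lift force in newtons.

L = 563 N

L = ½ρv²S·CL = ½ × 1.21 × 13.2² × 9.26 × 0.577 = 563 N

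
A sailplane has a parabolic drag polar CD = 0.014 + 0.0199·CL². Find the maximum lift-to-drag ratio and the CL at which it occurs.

(L/D)max = 30, at CL = 0.839

For CD = CD0 + K·CL², (L/D)max occurs at CL* = √(CD0/K) and equals 1/(2√(K·CD0)).
(L/D)max = 1/(2√(0.0199 × 0.014)) = 1/(2 × 0.01669) = 30
CL* = √(0.014/0.0199) = 0.839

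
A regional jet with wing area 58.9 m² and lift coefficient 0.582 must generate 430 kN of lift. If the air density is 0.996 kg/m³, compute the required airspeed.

L = ½ρv²S·CL ⇒ v = √(2L/(ρ·S·CL))
v = √(2 × 4.3×10^5 / (0.996 × 58.9 × 0.582)) = √25190 = 159 m/s

v = 159 m/s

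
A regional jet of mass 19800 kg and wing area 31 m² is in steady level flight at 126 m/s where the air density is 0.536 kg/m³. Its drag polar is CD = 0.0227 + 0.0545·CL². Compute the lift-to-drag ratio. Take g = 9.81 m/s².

In steady level flight, lift balances weight: W = mg = 19800 × 9.81 = 1.9424×10^5 N.
q = ½ρv² = ½ × 0.536 × 126² = 4255 Pa.
Required CL = L/(qS) = 1.9424×10^5/(4255·31) = 1.473.
CD = 0.0227 + 0.0545 × 1.473² = 0.1409.
L/D = CL/CD = 1.473 / 0.1409 = 10.5

L/D = 10.5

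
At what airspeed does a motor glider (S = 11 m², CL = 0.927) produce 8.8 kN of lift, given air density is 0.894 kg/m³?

L = ½ρv²S·CL ⇒ v = √(2L/(ρ·S·CL))
v = √(2 × 8800 / (0.894 × 11 × 0.927)) = √1931 = 43.9 m/s

v = 43.9 m/s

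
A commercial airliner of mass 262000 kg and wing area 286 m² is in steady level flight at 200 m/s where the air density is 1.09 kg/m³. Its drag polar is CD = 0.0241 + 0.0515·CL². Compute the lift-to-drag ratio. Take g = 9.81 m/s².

Level flight ⇒ L = W = m·g = 262000 × 9.81 = 2.5702×10^6 N.
q = ½ρv² = ½ × 1.09 × 200² = 21800 Pa.
CL = W/(q·S) = 2.5702×10^6 / (21800 × 286) = 0.4122.
CD = 0.0241 + 0.0515 × 0.4122² = 0.03285.
L/D = CL/CD = 0.4122 / 0.03285 = 12.5

L/D = 12.5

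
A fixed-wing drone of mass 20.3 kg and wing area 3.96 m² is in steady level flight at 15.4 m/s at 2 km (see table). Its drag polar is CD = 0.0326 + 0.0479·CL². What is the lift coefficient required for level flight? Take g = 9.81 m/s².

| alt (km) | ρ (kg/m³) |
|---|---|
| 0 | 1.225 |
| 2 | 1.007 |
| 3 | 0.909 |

CL = 0.421

At 2 km, from the table: ρ = 1.007 kg/m³.
Level flight ⇒ L = W = m·g = 20.3 × 9.81 = 199.14 N.
Dynamic pressure q = 0.5 × 1.007 × 15.4² = 119.4 Pa.
CL = 2W/(ρv²S) = 2×199.14/(1.007×15.4²×3.96) = 0.4211.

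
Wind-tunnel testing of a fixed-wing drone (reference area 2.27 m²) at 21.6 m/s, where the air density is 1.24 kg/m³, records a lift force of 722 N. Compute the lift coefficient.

CL = 1.1

From L = ½ρv²S·CL, rearranging gives CL = 2L/(ρv²S).
CL = 2 × 722 / (1.24 × 21.6² × 2.27) = 1.1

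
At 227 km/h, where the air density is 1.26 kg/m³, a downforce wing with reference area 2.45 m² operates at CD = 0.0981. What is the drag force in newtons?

D = 602 N

Convert speed: v = 227 km/h ÷ 3.6 = 63.06 m/s.
Dynamic pressure q = ½ρv² = ½ × 1.26 × 63.06² = 2505 Pa.
D = q·S·CD = 2505 × 2.45 × 0.0981 = 602 N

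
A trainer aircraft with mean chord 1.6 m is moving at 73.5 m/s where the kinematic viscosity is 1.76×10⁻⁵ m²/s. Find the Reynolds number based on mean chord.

Re = v·c/ν = 73.5 × 1.6 / (1.76×10⁻⁵) = 6.68×10^6

Re = 6.68×10^6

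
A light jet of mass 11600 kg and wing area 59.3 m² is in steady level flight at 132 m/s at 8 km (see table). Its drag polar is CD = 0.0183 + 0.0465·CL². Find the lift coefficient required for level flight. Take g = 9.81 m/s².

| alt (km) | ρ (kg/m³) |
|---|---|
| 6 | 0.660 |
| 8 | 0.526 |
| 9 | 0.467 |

CL = 0.419

At 8 km, from the table: ρ = 0.526 kg/m³.
Level flight ⇒ L = W = m·g = 11600 × 9.81 = 1.138×10^5 N.
Dynamic pressure q = 0.5 × 0.526 × 132² = 4583 Pa.
CL = W/(q·S) = 1.138×10^5 / (4583 × 59.3) = 0.4188.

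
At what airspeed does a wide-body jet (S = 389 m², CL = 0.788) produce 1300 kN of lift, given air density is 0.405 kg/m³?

v = 145 m/s

L = ½ρv²S·CL ⇒ v = √(2L/(ρ·S·CL))
v = √(2 × 1.3×10^6 / (0.405 × 389 × 0.788)) = √20940 = 145 m/s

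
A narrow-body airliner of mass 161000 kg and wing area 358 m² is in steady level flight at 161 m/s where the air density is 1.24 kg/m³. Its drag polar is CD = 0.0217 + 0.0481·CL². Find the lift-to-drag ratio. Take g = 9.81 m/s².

L/D = 10.8

Level flight ⇒ L = W = m·g = 161000 × 9.81 = 1.5794×10^6 N.
q = ½ρv² = ½ × 1.24 × 161² = 16070 Pa.
CL = 2W/(ρv²S) = 2×1.5794×10^6/(1.24×161²×358) = 0.2745.
CD = 0.0217 + 0.0481 × 0.2745² = 0.02532.
L/D = CL/CD = 0.2745 / 0.02532 = 10.8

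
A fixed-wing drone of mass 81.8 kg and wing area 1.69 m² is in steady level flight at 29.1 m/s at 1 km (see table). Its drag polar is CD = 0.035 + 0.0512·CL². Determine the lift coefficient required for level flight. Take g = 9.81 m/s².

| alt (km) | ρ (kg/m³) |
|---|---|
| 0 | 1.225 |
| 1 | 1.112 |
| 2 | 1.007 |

At 1 km, from the table: ρ = 1.112 kg/m³.
Level flight ⇒ L = W = m·g = 81.8 × 9.81 = 802.46 N.
Dynamic pressure q = 0.5 × 1.112 × 29.1² = 470.8 Pa.
CL = W/(q·S) = 802.46 / (470.8 × 1.69) = 1.008.

CL = 1.01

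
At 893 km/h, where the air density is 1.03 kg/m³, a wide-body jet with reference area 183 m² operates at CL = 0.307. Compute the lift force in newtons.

Convert speed: v = 893 km/h ÷ 3.6 = 248.1 m/s.
Dynamic pressure q = ½ρv² = ½ × 1.03 × 248.1² = 31690 Pa.
L = q·S·CL = 31690 × 183 × 0.307 = 1.78×10^6 N ≈ 1780 kN

L = 1.78×10^6 N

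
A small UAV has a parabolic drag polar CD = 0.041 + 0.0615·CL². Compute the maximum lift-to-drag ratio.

For CD = CD0 + K·CL², (L/D)max occurs at CL* = √(CD0/K) and equals 1/(2√(K·CD0)).
(L/D)max = 1/(2√(0.0615 × 0.041)) = 1/(2 × 0.05021) = 9.96

(L/D)max = 9.96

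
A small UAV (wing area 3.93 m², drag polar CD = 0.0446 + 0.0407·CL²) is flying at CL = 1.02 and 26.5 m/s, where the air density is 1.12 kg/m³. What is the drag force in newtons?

D = 134 N

CD = 0.0446 + 0.0407 × 1.02² = 0.08694
D = ½ρv²S·CD = ½ × 1.12 × 26.5² × 3.93 × 0.08694 = 134 N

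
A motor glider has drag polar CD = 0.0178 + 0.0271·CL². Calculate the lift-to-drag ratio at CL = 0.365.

L/D = 17

CD = 0.0178 + 0.0271 × 0.365² = 0.02141
L/D = CL/CD = 0.365 / 0.02141 = 17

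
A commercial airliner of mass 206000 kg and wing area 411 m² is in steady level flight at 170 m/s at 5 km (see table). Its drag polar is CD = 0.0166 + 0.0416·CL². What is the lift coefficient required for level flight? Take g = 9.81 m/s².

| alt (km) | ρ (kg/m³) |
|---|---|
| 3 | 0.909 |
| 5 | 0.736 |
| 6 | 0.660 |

CL = 0.462

At 5 km, from the table: ρ = 0.736 kg/m³.
Weight W = mg = 206000 × 9.81 = 2.0209×10^6 N; in level flight L = W.
Dynamic pressure q = 0.5 × 0.736 × 170² = 10640 Pa.
CL = 2W/(ρv²S) = 2×2.0209×10^6/(0.736×170²×411) = 0.4623.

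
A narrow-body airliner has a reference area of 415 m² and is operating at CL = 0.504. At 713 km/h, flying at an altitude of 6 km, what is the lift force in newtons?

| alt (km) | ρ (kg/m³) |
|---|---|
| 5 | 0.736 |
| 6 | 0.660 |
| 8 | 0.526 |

L = 2.71×10^6 N

At 6 km, from the table: ρ = 0.660 kg/m³.
Convert speed: v = 713 km/h ÷ 3.6 = 198.1 m/s.
Dynamic pressure q = ½ρv² = ½ × 0.66 × 198.1² = 12940 Pa.
L = q·S·CL = 12940 × 415 × 0.504 = 2.71×10^6 N ≈ 2710 kN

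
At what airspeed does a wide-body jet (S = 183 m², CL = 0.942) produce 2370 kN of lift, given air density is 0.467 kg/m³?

L = ½ρv²S·CL ⇒ v = √(2L/(ρ·S·CL))
v = √(2 × 2.37×10^6 / (0.467 × 183 × 0.942)) = √58880 = 243 m/s

v = 243 m/s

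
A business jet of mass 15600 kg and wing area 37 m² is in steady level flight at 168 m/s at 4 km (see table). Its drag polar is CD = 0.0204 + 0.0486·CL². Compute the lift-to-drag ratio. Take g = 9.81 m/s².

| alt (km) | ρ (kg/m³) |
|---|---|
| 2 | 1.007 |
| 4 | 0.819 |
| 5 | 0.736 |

L/D = 13.4

At 4 km, from the table: ρ = 0.819 kg/m³.
Level flight ⇒ L = W = m·g = 15600 × 9.81 = 1.5304×10^5 N.
Dynamic pressure q = 0.5 × 0.819 × 168² = 11560 Pa.
CL = 2W/(ρv²S) = 2×1.5304×10^5/(0.819×168²×37) = 0.3579.
CD = 0.0204 + 0.0486 × 0.3579² = 0.02662.
L/D = CL/CD = 0.3579 / 0.02662 = 13.4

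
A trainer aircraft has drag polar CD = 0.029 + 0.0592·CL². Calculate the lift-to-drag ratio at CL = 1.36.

CD = 0.029 + 0.0592 × 1.36² = 0.1385
L/D = CL/CD = 1.36 / 0.1385 = 9.82

L/D = 9.82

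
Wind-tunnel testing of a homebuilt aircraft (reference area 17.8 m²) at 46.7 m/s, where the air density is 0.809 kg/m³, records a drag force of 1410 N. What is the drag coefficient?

CD = 0.0898

From D = ½ρv²S·CD, rearranging gives CD = 2D/(ρv²S).
CD = 2 × 1410 / (0.809 × 46.7² × 17.8) = 0.0898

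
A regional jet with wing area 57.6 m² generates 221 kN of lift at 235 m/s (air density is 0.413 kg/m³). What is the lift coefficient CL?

From L = ½ρv²S·CL, rearranging gives CL = 2L/(ρv²S).
CL = 2 × 2.21×10^5 / (0.413 × 235² × 57.6) = 0.336

CL = 0.336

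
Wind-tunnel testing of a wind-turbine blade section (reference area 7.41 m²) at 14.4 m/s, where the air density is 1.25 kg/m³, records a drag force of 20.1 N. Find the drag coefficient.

From D = ½ρv²S·CD, rearranging gives CD = 2D/(ρv²S).
CD = 2 × 20.1 / (1.25 × 14.4² × 7.41) = 0.0209

CD = 0.0209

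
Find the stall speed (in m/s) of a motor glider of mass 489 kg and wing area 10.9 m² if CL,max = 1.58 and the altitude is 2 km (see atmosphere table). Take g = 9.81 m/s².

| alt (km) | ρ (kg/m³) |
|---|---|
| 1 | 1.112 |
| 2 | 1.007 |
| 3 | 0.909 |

At 2 km, from the table: ρ = 1.007 kg/m³.
At stall, lift equals weight: L = W = m·g = 489 × 9.81 = 4797 N.
From L = ½ρV²S·CL,max = W: V_stall = √(2W/(ρSCL,max)) = √(2·4797/(1.007·10.9·1.58))
V_stall = √553.2 = 23.5 m/s

V_stall = 23.5 m/s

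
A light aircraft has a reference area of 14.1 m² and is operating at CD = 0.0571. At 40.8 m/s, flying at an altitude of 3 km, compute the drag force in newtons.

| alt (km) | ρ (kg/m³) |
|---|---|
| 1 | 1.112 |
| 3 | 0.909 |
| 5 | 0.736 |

D = 609 N

At 3 km, from the table: ρ = 0.909 kg/m³.
D = ½ρv²S·CD = ½ × 0.909 × 40.8² × 14.1 × 0.0571 = 609 N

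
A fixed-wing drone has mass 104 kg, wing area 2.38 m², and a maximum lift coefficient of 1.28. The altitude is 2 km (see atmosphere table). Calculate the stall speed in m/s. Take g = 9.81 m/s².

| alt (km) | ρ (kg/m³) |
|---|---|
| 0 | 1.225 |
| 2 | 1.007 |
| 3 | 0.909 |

V_stall = 25.8 m/s

At 2 km, from the table: ρ = 1.007 kg/m³.
Weight W = mg = 104 × 9.81 = 1020 N.
V_stall = √(2W/(ρ·S·CL,max)) = √(2 × 1020 / (1.007 × 2.38 × 1.28))
V_stall = √665.1 = 25.8 m/s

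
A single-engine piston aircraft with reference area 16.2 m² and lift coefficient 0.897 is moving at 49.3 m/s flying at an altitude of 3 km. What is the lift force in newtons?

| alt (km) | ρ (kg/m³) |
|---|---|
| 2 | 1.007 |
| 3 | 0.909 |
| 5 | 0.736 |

At 3 km, from the table: ρ = 0.909 kg/m³.
Dynamic pressure q = ½ρv² = ½ × 0.909 × 49.3² = 1105 Pa.
L = q·S·CL = 1105 × 16.2 × 0.897 = 16100 N ≈ 16.1 kN

L = 16100 N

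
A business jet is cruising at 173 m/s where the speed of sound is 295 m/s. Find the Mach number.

M = v/a = 173 / 295 = 0.586

M = 0.586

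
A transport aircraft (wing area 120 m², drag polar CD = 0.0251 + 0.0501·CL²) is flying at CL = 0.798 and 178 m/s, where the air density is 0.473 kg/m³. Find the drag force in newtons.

CD = 0.0251 + 0.0501 × 0.798² = 0.057
D = ½ρv²S·CD = ½ × 0.473 × 178² × 120 × 0.057 = 51300 N

D = 51300 N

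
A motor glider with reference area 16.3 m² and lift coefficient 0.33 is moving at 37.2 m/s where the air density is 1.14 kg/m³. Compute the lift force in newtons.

Dynamic pressure q = ½ρv² = ½ × 1.14 × 37.2² = 788.8 Pa.
L = q·S·CL = 788.8 × 16.3 × 0.33 = 4240 N

L = 4240 N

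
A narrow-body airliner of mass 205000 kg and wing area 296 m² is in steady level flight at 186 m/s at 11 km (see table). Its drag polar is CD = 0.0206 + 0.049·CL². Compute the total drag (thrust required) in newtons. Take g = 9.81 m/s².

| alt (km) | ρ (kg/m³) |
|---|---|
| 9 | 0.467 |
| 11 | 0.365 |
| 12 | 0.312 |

At 11 km, from the table: ρ = 0.365 kg/m³.
Level flight ⇒ L = W = m·g = 205000 × 9.81 = 2.011×10^6 N.
Dynamic pressure q = 0.5 × 0.365 × 186² = 6314 Pa.
CL = 2W/(ρv²S) = 2×2.011×10^6/(0.365×186²×296) = 1.076.
CD = 0.0206 + 0.049 × 1.076² = 0.07734.
D = q·S·CD = 6314 × 296 × 0.07734 = 1.445×10^5 N

D = 1.45×10^5 N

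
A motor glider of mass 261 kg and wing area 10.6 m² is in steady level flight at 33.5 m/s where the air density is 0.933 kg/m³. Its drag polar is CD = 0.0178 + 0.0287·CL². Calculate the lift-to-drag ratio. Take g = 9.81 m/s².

L/D = 19.3

In steady level flight, lift balances weight: W = mg = 261 × 9.81 = 2560.4 N.
q = ½ρv² = ½ × 0.933 × 33.5² = 523.5 Pa.
CL = 2W/(ρv²S) = 2×2560.4/(0.933×33.5²×10.6) = 0.4614.
CD = 0.0178 + 0.0287 × 0.4614² = 0.02391.
L/D = CL/CD = 0.4614 / 0.02391 = 19.3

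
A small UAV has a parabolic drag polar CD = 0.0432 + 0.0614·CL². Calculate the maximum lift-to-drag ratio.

(L/D)max = 9.71

For CD = CD0 + K·CL², (L/D)max occurs at CL* = √(CD0/K) and equals 1/(2√(K·CD0)).
(L/D)max = 1/(2√(0.0614 × 0.0432)) = 1/(2 × 0.0515) = 9.71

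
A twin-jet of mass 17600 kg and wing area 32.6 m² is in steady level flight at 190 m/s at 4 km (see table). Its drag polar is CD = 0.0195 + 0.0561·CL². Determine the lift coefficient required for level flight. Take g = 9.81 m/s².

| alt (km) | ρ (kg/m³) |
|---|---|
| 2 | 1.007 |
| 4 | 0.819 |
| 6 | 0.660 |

CL = 0.358

At 4 km, from the table: ρ = 0.819 kg/m³.
In steady level flight, lift balances weight: W = mg = 17600 × 9.81 = 1.7266×10^5 N.
Dynamic pressure q = 0.5 × 0.819 × 190² = 14780 Pa.
CL = W/(q·S) = 1.7266×10^5 / (14780 × 32.6) = 0.3583.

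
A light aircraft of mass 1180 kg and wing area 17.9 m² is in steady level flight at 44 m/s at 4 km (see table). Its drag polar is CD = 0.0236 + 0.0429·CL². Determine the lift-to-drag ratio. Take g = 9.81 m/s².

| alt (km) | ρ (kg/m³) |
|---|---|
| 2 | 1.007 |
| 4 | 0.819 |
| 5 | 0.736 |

L/D = 15.6

At 4 km, from the table: ρ = 0.819 kg/m³.
In steady level flight, lift balances weight: W = mg = 1180 × 9.81 = 11576 N.
q = ½ρv² = ½ × 0.819 × 44² = 792.8 Pa.
Required CL = L/(qS) = 11576/(792.8·17.9) = 0.8157.
CD = 0.0236 + 0.0429 × 0.8157² = 0.05215.
L/D = CL/CD = 0.8157 / 0.05215 = 15.6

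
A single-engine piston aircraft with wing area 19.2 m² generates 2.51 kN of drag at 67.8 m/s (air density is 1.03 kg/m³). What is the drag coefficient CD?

From D = ½ρv²S·CD, rearranging gives CD = 2D/(ρv²S).
CD = 2 × 2510 / (1.03 × 67.8² × 19.2) = 0.0552

CD = 0.0552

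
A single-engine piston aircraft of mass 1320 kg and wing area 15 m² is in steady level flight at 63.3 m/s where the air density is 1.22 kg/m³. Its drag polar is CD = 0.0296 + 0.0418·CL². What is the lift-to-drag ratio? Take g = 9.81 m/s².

L/D = 10.1

In steady level flight, lift balances weight: W = mg = 1320 × 9.81 = 12949 N.
Dynamic pressure q = 0.5 × 1.22 × 63.3² = 2444 Pa.
CL = W/(q·S) = 12949 / (2444 × 15) = 0.3532.
CD = 0.0296 + 0.0418 × 0.3532² = 0.03481.
L/D = CL/CD = 0.3532 / 0.03481 = 10.1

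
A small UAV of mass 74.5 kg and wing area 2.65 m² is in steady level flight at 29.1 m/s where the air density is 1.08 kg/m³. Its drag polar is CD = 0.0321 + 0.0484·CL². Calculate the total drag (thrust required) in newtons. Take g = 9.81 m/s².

D = 60.2 N

In steady level flight, lift balances weight: W = mg = 74.5 × 9.81 = 730.85 N.
Dynamic pressure q = 0.5 × 1.08 × 29.1² = 457.3 Pa.
CL = 2W/(ρv²S) = 2×730.85/(1.08×29.1²×2.65) = 0.6031.
CD = 0.0321 + 0.0484 × 0.6031² = 0.04971.
D = q·S·CD = 457.3 × 2.65 × 0.04971 = 60.23 N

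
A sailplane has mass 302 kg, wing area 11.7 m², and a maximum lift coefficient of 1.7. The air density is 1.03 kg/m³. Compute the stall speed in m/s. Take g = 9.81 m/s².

V_stall = 17 m/s

At stall, lift equals weight: L = W = m·g = 302 × 9.81 = 2963 N.
V_stall = √(2W/(ρ·S·CL,max)) = √(2 × 2963 / (1.03 × 11.7 × 1.7))
V_stall = √289.2 = 17 m/s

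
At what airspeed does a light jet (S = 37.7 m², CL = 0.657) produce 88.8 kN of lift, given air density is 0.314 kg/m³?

L = ½ρv²S·CL ⇒ v = √(2L/(ρ·S·CL))
v = √(2 × 88800 / (0.314 × 37.7 × 0.657)) = √22840 = 151 m/s

v = 151 m/s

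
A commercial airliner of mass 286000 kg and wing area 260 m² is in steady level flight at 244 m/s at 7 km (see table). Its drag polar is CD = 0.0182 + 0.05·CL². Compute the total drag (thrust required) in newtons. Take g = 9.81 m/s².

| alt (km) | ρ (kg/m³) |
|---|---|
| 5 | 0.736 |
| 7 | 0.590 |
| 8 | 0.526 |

D = 1.69×10^5 N

At 7 km, from the table: ρ = 0.590 kg/m³.
In steady level flight, lift balances weight: W = mg = 286000 × 9.81 = 2.8057×10^6 N.
q = ½ρv² = ½ × 0.59 × 244² = 17560 Pa.
CL = 2W/(ρv²S) = 2×2.8057×10^6/(0.59×244²×260) = 0.6144.
CD = 0.0182 + 0.05 × 0.6144² = 0.03708.
D = q·S·CD = 17560 × 260 × 0.03708 = 1.693×10^5 N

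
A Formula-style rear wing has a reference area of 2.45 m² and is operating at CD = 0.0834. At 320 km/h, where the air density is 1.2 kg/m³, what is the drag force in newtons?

Convert speed: v = 320 km/h ÷ 3.6 = 88.89 m/s.
Dynamic pressure q = ½ρv² = ½ × 1.2 × 88.89² = 4741 Pa.
D = q·S·CD = 4741 × 2.45 × 0.0834 = 969 N

D = 969 N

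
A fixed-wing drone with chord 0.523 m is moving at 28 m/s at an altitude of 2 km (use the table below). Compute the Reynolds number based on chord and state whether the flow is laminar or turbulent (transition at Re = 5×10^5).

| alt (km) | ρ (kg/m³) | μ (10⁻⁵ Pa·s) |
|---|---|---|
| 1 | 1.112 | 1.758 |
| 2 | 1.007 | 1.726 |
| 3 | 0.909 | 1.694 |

Re = 8.54×10^5 (turbulent)

At 2 km, from the table: ρ = 1.007 kg/m³, μ = 1.726×10⁻⁵ Pa·s.
Re = ρ·v·c/μ = 1.007 × 28 × 0.523 / (1.726×10⁻⁵) = 8.54×10^5
Since 8.54×10^5 > 5×10^5, the flow is turbulent.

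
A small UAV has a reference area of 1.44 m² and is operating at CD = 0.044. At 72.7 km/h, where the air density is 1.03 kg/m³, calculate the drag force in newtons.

D = 13.3 N

Convert speed: v = 72.7 km/h ÷ 3.6 = 20.19 m/s.
D = ½ρv²S·CD = ½ × 1.03 × 20.19² × 1.44 × 0.044 = 13.3 N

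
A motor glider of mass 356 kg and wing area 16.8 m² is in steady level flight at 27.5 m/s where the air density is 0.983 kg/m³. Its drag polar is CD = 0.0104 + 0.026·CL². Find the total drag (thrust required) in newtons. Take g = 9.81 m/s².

D = 116 N

Weight W = mg = 356 × 9.81 = 3492.4 N; in level flight L = W.
Dynamic pressure q = 0.5 × 0.983 × 27.5² = 371.7 Pa.
CL = 2W/(ρv²S) = 2×3492.4/(0.983×27.5²×16.8) = 0.5593.
CD = 0.0104 + 0.026 × 0.5593² = 0.01853.
D = q·S·CD = 371.7 × 16.8 × 0.01853 = 115.7 N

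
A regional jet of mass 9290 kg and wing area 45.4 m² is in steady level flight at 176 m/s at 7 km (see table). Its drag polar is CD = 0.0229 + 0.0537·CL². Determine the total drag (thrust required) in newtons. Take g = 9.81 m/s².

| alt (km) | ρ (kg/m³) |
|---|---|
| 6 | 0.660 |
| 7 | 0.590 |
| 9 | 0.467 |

D = 10600 N

At 7 km, from the table: ρ = 0.590 kg/m³.
In steady level flight, lift balances weight: W = mg = 9290 × 9.81 = 91135 N.
Dynamic pressure q = 0.5 × 0.59 × 176² = 9138 Pa.
CL = W/(q·S) = 91135 / (9138 × 45.4) = 0.2197.
CD = 0.0229 + 0.0537 × 0.2197² = 0.02549.
D = q·S·CD = 9138 × 45.4 × 0.02549 = 10580 N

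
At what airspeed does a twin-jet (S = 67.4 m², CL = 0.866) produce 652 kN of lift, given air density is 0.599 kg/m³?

v = 193 m/s

L = ½ρv²S·CL ⇒ v = √(2L/(ρ·S·CL))
v = √(2 × 6.52×10^5 / (0.599 × 67.4 × 0.866)) = √37300 = 193 m/s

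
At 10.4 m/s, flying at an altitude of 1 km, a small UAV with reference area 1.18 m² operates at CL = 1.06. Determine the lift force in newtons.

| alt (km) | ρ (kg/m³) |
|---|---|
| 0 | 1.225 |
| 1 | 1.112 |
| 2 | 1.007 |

L = 75.2 N

At 1 km, from the table: ρ = 1.112 kg/m³.
Dynamic pressure q = ½ρv² = ½ × 1.112 × 10.4² = 60.14 Pa.
L = q·S·CL = 60.14 × 1.18 × 1.06 = 75.2 N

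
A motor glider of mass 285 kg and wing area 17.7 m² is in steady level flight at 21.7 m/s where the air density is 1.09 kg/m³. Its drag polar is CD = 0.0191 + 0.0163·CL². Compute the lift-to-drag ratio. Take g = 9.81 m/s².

Weight W = mg = 285 × 9.81 = 2795.9 N; in level flight L = W.
q = ½ρv² = ½ × 1.09 × 21.7² = 256.6 Pa.
CL = W/(q·S) = 2795.9 / (256.6 × 17.7) = 0.6155.
CD = 0.0191 + 0.0163 × 0.6155² = 0.02527.
L/D = CL/CD = 0.6155 / 0.02527 = 24.4

L/D = 24.4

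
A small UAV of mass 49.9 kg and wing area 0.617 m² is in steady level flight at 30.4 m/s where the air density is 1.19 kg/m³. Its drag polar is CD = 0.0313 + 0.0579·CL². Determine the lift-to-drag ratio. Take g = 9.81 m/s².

L/D = 9.5

Level flight ⇒ L = W = m·g = 49.9 × 9.81 = 489.52 N.
q = ½ρv² = ½ × 1.19 × 30.4² = 549.9 Pa.
CL = W/(q·S) = 489.52 / (549.9 × 0.617) = 1.443.
CD = 0.0313 + 0.0579 × 1.443² = 0.1518.
L/D = CL/CD = 1.443 / 0.1518 = 9.5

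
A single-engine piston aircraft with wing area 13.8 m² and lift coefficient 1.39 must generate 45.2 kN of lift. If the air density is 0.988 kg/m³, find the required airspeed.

v = 69.1 m/s

L = ½ρv²S·CL ⇒ v = √(2L/(ρ·S·CL))
v = √(2 × 45200 / (0.988 × 13.8 × 1.39)) = √4770 = 69.1 m/s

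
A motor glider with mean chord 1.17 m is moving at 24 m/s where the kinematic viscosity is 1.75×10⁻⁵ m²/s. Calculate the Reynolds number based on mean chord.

Re = v·c/ν = 24 × 1.17 / (1.75×10⁻⁵) = 1.6×10^6

Re = 1.6×10^6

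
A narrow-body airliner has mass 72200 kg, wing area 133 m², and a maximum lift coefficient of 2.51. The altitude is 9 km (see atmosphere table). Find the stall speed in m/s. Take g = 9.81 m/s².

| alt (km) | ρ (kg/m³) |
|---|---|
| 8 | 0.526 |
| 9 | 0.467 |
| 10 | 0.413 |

At 9 km, from the table: ρ = 0.467 kg/m³.
At stall, lift equals weight: L = W = m·g = 72200 × 9.81 = 7.083×10^5 N.
V_stall = √(2W/(ρ·S·CL,max)) = √(2 × 7.083×10^5 / (0.467 × 133 × 2.51))
V_stall = √9086 = 95.3 m/s

V_stall = 95.3 m/s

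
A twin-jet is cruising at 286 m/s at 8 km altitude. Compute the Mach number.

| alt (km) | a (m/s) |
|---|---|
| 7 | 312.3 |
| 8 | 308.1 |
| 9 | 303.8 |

M = 0.928

At 8 km, from the table: a = 308.1 m/s.
M = v/a = 286 / 308.1 = 0.928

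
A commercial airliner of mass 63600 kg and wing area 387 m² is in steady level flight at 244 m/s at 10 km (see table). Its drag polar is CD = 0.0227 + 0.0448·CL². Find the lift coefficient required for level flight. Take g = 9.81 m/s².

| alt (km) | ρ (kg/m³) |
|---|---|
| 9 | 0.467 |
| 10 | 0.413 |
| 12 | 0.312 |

At 10 km, from the table: ρ = 0.413 kg/m³.
Level flight ⇒ L = W = m·g = 63600 × 9.81 = 6.2392×10^5 N.
Dynamic pressure q = 0.5 × 0.413 × 244² = 12290 Pa.
Required CL = L/(qS) = 6.2392×10^5/(12290·387) = 0.1311.

CL = 0.131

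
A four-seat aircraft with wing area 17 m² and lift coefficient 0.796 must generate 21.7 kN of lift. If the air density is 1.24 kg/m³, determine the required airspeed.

v = 50.9 m/s

L = ½ρv²S·CL ⇒ v = √(2L/(ρ·S·CL))
v = √(2 × 21700 / (1.24 × 17 × 0.796)) = √2586 = 50.9 m/s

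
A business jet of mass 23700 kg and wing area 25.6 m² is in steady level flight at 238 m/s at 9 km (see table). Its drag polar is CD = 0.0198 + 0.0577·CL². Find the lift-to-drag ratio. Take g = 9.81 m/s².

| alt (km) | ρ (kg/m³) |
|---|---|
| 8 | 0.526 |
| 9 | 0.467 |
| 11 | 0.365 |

L/D = 14.6

At 9 km, from the table: ρ = 0.467 kg/m³.
Level flight ⇒ L = W = m·g = 23700 × 9.81 = 2.325×10^5 N.
q = ½ρv² = ½ × 0.467 × 238² = 13230 Pa.
Required CL = L/(qS) = 2.325×10^5/(13230·25.6) = 0.6867.
CD = 0.0198 + 0.0577 × 0.6867² = 0.04701.
L/D = CL/CD = 0.6867 / 0.04701 = 14.6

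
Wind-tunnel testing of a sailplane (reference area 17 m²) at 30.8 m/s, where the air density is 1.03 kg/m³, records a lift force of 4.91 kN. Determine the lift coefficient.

CL = 0.591

From L = ½ρv²S·CL, rearranging gives CL = 2L/(ρv²S).
CL = 2 × 4910 / (1.03 × 30.8² × 17) = 0.591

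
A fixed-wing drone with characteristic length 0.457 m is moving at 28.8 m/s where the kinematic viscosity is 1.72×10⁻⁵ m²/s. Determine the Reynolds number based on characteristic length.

Re = v·c/ν = 28.8 × 0.457 / (1.72×10⁻⁵) = 7.65×10^5

Re = 7.65×10^5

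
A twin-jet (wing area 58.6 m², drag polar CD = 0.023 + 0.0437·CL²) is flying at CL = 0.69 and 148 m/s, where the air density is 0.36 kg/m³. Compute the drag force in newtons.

CD = 0.023 + 0.0437 × 0.69² = 0.04381
D = ½ρv²S·CD = ½ × 0.36 × 148² × 58.6 × 0.04381 = 10100 N

D = 10100 N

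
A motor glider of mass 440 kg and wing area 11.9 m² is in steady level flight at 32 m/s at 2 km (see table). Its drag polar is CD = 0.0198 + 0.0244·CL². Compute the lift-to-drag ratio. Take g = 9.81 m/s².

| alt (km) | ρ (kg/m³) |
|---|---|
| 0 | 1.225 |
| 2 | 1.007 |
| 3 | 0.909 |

L/D = 22.1

At 2 km, from the table: ρ = 1.007 kg/m³.
Weight W = mg = 440 × 9.81 = 4316.4 N; in level flight L = W.
Dynamic pressure q = 0.5 × 1.007 × 32² = 515.6 Pa.
Required CL = L/(qS) = 4316.4/(515.6·11.9) = 0.7035.
CD = 0.0198 + 0.0244 × 0.7035² = 0.03188.
L/D = CL/CD = 0.7035 / 0.03188 = 22.1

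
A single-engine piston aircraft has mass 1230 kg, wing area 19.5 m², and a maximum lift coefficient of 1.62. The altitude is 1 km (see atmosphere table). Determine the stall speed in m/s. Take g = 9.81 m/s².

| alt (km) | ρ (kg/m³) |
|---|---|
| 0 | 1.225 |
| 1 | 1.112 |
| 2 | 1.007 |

V_stall = 26.2 m/s

At 1 km, from the table: ρ = 1.112 kg/m³.
Stall occurs when L = W at CL,max. W = mg = 1230 × 9.81 = 12070 N.
From L = ½ρV²S·CL,max = W: V_stall = √(2W/(ρSCL,max)) = √(2·12070/(1.112·19.5·1.62))
V_stall = √687 = 26.2 m/s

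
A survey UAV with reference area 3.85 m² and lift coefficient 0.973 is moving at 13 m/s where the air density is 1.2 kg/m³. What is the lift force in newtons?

L = 380 N

Dynamic pressure q = ½ρv² = ½ × 1.2 × 13² = 101.4 Pa.
L = q·S·CL = 101.4 × 3.85 × 0.973 = 380 N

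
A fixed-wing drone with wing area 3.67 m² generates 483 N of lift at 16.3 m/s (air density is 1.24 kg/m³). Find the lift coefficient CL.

CL = 0.799

From L = ½ρv²S·CL, rearranging gives CL = 2L/(ρv²S).
CL = 2 × 483 / (1.24 × 16.3² × 3.67) = 0.799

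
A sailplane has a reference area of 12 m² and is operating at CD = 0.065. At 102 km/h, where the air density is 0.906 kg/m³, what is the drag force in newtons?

Convert speed: v = 102 km/h ÷ 3.6 = 28.33 m/s.
D = ½ρv²S·CD = ½ × 0.906 × 28.33² × 12 × 0.065 = 284 N

D = 284 N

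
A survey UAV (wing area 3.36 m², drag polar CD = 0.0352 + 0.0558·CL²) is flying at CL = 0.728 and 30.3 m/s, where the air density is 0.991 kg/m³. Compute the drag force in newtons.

D = 99 N

CD = 0.0352 + 0.0558 × 0.728² = 0.06477
D = ½ρv²S·CD = ½ × 0.991 × 30.3² × 3.36 × 0.06477 = 99 N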